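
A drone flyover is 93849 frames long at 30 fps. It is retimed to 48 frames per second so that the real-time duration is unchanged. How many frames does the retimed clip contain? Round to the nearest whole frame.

150158 frames

Frames at target rate = 93849 × (48) / (30) = 750792/5 ≈ 150158.400.
Nearest whole frame: 150158.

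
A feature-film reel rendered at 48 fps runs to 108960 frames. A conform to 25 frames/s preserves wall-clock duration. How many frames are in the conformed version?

56750 frames

Target frames = source frames × (target rate / source rate) = 108960 × (25)/(48) = 108960 × 25/48 = 56750.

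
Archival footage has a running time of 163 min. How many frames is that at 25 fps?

244500 frames

163 min = 9780 s.
Frames = 9780 × 25 = 244500.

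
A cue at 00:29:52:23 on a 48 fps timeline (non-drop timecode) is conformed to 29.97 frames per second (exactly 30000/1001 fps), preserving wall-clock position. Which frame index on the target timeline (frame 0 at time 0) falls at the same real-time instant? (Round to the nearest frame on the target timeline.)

Source frame index: (0×3600 + 29×60 + 52) × 48 + 23 = 86039.
Real time: 86039 / (48) = 86039/48 s.
Target frame: (86039/48) × (30000/1001) = 53774375/1001 ≈ 53720.654 → 53721.

frame 53721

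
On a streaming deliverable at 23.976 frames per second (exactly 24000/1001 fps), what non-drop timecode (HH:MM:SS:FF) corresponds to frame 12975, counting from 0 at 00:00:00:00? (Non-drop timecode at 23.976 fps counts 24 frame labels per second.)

12975 ÷ 24 = 540 full seconds, remainder 15 frames.
540 s = 0 h 9 min 0 s.
Timecode: 00:09:00:15.

00:09:00:15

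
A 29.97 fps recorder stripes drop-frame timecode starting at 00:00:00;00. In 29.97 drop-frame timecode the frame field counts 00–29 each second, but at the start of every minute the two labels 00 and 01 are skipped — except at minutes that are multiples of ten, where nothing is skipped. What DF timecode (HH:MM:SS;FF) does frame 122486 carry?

Ten DF minutes hold 17982 frames, so frame 122486 lies in block 6 (frames 107892–125873) with 14594 frames into that block.
The block's first minute is 1800 frames and the rest 1798 each; 14594 frames reaches minute 8, so 6 × 18 + 8 × 2 = 124 labels have been skipped so far.
Adding those back, label number 122486 + 124 = 122610 at 30 labels/s is 4087 s + 0 f = 1 h 8 min 7 s frame 0, i.e. 01:08:07;00.

01:08:07;00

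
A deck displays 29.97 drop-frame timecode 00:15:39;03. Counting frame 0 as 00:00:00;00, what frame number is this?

28145

Complete 10-minute blocks: 1, each 17982 frames → 17982.
Remaining 5 whole minutes in the current block: 1800 + 4 × 1798 = 8992 frames.
Within the current minute: 39 × 30 + 3 − 2 = 1171 (labels ;00/;01 skipped at this minute). Total = 17982 + 8992 + 1171 = 28145.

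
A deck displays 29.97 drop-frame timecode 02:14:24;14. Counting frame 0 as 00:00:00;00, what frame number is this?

As if non-drop at 30 labels/s: (2 × 3600 + 14 × 60 + 24) × 30 + 14 = 241934.
Minute boundaries passed: 134; those not divisible by 10: 134 − 13 = 121; dropped labels = 2 × 121 = 242.
Actual frame index = 241934 − 242 = 241692.

241692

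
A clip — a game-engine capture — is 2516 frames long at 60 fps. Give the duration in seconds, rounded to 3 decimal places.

41.933 seconds

Running time = 2516 × 1/60 = 629/15 s ≈ 41.933 s.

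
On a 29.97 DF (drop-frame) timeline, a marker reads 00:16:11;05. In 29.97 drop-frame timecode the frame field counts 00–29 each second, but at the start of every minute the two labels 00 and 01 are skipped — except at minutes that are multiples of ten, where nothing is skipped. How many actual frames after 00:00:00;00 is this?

29105

Complete 10-minute blocks: 1, each 17982 frames → 17982.
Remaining 6 whole minutes in the current block: 1800 + 5 × 1798 = 10790 frames.
Within the current minute: 11 × 30 + 5 − 2 = 333 (labels ;00/;01 skipped at this minute). Total = 17982 + 10790 + 333 = 29105.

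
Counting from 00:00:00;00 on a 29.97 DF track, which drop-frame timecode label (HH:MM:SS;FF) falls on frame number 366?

Ten DF minutes hold 17982 frames, so frame 366 lies in block 0 (frames 0–17981) with 366 frames into that block.
The block's first minute is 1800 frames and the rest 1798 each; 366 frames reaches minute 0, so 0 × 18 + 0 × 2 = 0 labels have been skipped so far.
Adding those back, label number 366 + 0 = 366 at 30 labels/s is 12 s + 6 f = 0 h 0 min 12 s frame 6, i.e. 00:00:12;06.

00:00:12;06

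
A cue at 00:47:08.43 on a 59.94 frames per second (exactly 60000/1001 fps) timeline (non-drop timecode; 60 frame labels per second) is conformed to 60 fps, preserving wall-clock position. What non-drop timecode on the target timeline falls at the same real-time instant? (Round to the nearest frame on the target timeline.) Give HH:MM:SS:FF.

00:47:11:33

Source frame index: (0×3600 + 47×60 + 8) × 60 + 43 = 169723.
Real time: 169723 / (60000/1001) = 169892723/60000 s.
Target frame: (169892723/60000) × (60) = 169892723/1000 ≈ 169892.723 → 169893.
At 60 labels/s: frame 169893 → 00:47:11:33.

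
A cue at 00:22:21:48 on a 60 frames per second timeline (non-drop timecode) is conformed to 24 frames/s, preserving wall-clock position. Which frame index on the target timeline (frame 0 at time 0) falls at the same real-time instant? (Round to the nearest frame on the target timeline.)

frame 32203

Source frame index: (0×3600 + 22×60 + 21) × 60 + 48 = 80508.
Real time: 80508 / (60) = 6709/5 s.
Target frame: (6709/5) × (24) = 161016/5 ≈ 32203.200 → 32203.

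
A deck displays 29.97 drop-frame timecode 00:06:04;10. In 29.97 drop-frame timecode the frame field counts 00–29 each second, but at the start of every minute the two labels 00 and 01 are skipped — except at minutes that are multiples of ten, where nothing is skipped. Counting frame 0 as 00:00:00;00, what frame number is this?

10918

Complete 10-minute blocks: 0, each 17982 frames → 0.
Remaining 6 whole minutes in the current block: 1800 + 5 × 1798 = 10790 frames.
Within the current minute: 4 × 30 + 10 − 2 = 128 (labels ;00/;01 skipped at this minute). Total = 0 + 10790 + 128 = 10918.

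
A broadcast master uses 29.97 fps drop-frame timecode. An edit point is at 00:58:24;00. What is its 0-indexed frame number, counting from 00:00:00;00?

As if non-drop at 30 labels/s: (0 × 3600 + 58 × 60 + 24) × 30 + 0 = 105120.
Minute boundaries passed: 58; those not divisible by 10: 58 − 5 = 53; dropped labels = 2 × 53 = 106.
Actual frame index = 105120 − 106 = 105014.

105014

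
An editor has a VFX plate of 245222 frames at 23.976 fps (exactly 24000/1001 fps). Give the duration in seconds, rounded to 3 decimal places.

10227.801 seconds

Running time = 245222 × 1001/24000 = 122733611/12000 s ≈ 10227.801 s.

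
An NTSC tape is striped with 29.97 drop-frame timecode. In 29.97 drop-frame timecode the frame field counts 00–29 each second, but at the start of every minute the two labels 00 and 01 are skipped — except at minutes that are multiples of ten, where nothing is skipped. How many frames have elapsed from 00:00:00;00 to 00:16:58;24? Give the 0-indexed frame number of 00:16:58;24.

Complete 10-minute blocks: 1, each 17982 frames → 17982.
Remaining 6 whole minutes in the current block: 1800 + 5 × 1798 = 10790 frames.
Within the current minute: 58 × 30 + 24 − 2 = 1762 (labels ;00/;01 skipped at this minute). Total = 17982 + 10790 + 1762 = 30534.

30534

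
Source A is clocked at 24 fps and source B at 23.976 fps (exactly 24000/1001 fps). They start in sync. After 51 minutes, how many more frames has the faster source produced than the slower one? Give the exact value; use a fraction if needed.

51 min = 3060 s.
A emits 24 × 3060 = 73440 frames; B emits 24000/1001 × 3060 = 73440000/1001.
Difference = 73440/1001 frames (≈ 73.3666); B is behind A.

73440/1001 frames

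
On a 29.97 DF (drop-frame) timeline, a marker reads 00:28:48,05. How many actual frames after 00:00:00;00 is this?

51793

As if non-drop at 30 labels/s: (0 × 3600 + 28 × 60 + 48) × 30 + 5 = 51845.
Minute boundaries passed: 28; those not divisible by 10: 28 − 2 = 26; dropped labels = 2 × 26 = 52.
Actual frame index = 51845 − 52 = 51793.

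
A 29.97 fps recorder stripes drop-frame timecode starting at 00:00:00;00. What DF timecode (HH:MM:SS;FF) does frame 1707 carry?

Ten DF minutes hold 17982 frames, so frame 1707 lies in block 0 (frames 0–17981) with 1707 frames into that block.
The block's first minute is 1800 frames and the rest 1798 each; 1707 frames reaches minute 0, so 0 × 18 + 0 × 2 = 0 labels have been skipped so far.
Adding those back, label number 1707 + 0 = 1707 at 30 labels/s is 56 s + 27 f = 0 h 0 min 56 s frame 27, i.e. 00:00:56;27.

00:00:56;27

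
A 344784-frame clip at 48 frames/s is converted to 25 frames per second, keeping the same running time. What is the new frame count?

Target frames = source frames × (target rate / source rate) = 344784 × (25)/(48) = 344784 × 25/48 = 179575.

179575 frames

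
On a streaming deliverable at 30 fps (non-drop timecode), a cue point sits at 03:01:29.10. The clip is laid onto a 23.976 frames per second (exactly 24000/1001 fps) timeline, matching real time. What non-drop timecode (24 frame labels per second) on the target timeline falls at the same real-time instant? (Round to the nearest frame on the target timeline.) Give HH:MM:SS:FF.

03:01:18:11

Source frame index: (3×3600 + 1×60 + 29) × 30 + 10 = 326680.
Real time: 326680 / (30) = 32668/3 s.
Target frame: (32668/3) × (24000/1001) = 261344000/1001 ≈ 261082.917 → 261083.
At 24 labels/s: frame 261083 → 03:01:18:11.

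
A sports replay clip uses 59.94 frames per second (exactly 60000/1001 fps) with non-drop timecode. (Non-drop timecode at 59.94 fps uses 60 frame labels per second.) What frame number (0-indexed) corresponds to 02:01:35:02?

Total seconds to the label: (2 × 3600 + 1 × 60 + 35) = 7295.
Frame index = 7295 × 60 + 2 = 437702.

437702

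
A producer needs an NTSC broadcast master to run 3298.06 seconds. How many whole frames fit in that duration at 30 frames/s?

98941 frames

Frames = 3298.06 × 30 = 494709/5 ≈ 98941.8000.
Complete frames: 98941.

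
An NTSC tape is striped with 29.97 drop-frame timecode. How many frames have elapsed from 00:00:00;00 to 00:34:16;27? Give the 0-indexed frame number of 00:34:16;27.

As if non-drop at 30 labels/s: (0 × 3600 + 34 × 60 + 16) × 30 + 27 = 61707.
Minute boundaries passed: 34; those not divisible by 10: 34 − 3 = 31; dropped labels = 2 × 31 = 62.
Actual frame index = 61707 − 62 = 61645.

61645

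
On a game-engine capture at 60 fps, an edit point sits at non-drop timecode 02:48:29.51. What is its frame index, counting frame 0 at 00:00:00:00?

Total seconds to the label: (2 × 3600 + 48 × 60 + 29) = 10109.
Frame index = 10109 × 60 + 51 = 606591.

frame 606591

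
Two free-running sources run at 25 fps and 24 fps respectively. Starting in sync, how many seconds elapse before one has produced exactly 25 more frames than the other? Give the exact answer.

The gap grows by |24 − 25| = 1 frame per second.
Time for a 25-frame gap: 25 ÷ (1) = 25 s.

25 seconds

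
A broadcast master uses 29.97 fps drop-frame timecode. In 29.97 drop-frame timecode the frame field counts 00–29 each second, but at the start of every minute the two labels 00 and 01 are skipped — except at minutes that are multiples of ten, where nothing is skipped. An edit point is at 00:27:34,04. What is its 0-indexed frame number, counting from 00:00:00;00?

Complete 10-minute blocks: 2, each 17982 frames → 35964.
Remaining 7 whole minutes in the current block: 1800 + 6 × 1798 = 12588 frames.
Within the current minute: 34 × 30 + 4 − 2 = 1022 (labels ;00/;01 skipped at this minute). Total = 35964 + 12588 + 1022 = 49574.

49574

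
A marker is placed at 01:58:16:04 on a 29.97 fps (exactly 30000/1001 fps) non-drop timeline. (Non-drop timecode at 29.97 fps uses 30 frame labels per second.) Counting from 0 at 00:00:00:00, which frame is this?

Total seconds to the label: (1 × 3600 + 58 × 60 + 16) = 7096.
Frame index = 7096 × 30 + 4 = 212884.

212884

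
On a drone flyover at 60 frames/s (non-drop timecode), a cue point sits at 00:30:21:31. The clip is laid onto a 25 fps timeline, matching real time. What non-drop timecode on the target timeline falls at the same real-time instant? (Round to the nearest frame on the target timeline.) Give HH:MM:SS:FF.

Source frame index: (0×3600 + 30×60 + 21) × 60 + 31 = 109291.
Real time: 109291 / (60) = 109291/60 s.
Target frame: (109291/60) × (25) = 546455/12 ≈ 45537.917 → 45538.
At 25 labels/s: frame 45538 → 00:30:21:13.

00:30:21:13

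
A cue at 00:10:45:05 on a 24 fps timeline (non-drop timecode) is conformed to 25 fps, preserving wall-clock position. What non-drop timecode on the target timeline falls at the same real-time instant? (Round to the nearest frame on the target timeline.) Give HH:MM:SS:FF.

00:10:45:05

Source frame index: (0×3600 + 10×60 + 45) × 24 + 5 = 15485.
Real time: 15485 / (24) = 15485/24 s.
Target frame: (15485/24) × (25) = 387125/24 ≈ 16130.208 → 16130.
At 25 labels/s: frame 16130 → 00:10:45:05.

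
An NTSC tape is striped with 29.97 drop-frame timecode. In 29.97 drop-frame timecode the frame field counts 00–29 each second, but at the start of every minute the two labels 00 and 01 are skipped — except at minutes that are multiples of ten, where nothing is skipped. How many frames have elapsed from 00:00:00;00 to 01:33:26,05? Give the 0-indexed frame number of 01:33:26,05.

168017

As if non-drop at 30 labels/s: (1 × 3600 + 33 × 60 + 26) × 30 + 5 = 168185.
Minute boundaries passed: 93; those not divisible by 10: 93 − 9 = 84; dropped labels = 2 × 84 = 168.
Actual frame index = 168185 − 168 = 168017.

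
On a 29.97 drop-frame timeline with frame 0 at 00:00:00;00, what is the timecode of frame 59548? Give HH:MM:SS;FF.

00:33:06;28

Each 10-minute DF block holds 10 × 60 × 30 − 9 × 2 = 17982 frames. 59548 ÷ 17982 → 3 full blocks, remainder 5602.
Within the partial block the first minute is 1800 frames and each further minute 1798, so 3 further minute boundaries passed. Total skipped labels = 18 × 3 + 2 × 3 = 60.
Non-drop label index = 59548 + 60 = 59608; at 30 labels/s that is 00:33:06:28, i.e. DF 00:33:06;28.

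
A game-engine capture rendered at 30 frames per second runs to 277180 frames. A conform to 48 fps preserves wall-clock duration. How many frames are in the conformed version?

Frames at target rate = 277180 × (48) / (30) = 443488.

443488 frames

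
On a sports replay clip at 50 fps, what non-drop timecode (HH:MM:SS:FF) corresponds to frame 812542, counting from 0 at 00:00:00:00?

812542 ÷ 50 = 16250 full seconds, remainder 42 frames.
16250 s = 4 h 30 min 50 s.
Timecode: 04:30:50:42.

04:30:50:42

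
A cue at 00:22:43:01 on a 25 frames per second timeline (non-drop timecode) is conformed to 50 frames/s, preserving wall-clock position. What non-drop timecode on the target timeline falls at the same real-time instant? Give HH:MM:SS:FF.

Source frame index: (0×3600 + 22×60 + 43) × 25 + 1 = 34076.
Real time: 34076 / (25) = 34076/25 s.
Target frame: (34076/25) × (50) = 68152.
At 50 labels/s: frame 68152 → 00:22:43:02.

00:22:43:02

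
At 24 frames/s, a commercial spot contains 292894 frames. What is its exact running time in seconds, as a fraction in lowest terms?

Running time = 292894 ÷ (24) = 292894 × 1/24 = 146447/12 s.

146447/12 seconds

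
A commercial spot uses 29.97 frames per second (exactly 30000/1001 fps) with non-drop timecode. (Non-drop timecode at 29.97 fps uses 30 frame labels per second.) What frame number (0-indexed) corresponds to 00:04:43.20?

Total seconds to the label: (0 × 3600 + 4 × 60 + 43) = 283.
Frame index = 283 × 30 + 20 = 8510.

8510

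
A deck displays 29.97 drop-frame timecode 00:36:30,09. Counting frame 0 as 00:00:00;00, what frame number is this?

65643

Complete 10-minute blocks: 3, each 17982 frames → 53946.
Remaining 6 whole minutes in the current block: 1800 + 5 × 1798 = 10790 frames.
Within the current minute: 30 × 30 + 9 − 2 = 907 (labels ;00/;01 skipped at this minute). Total = 53946 + 10790 + 907 = 65643.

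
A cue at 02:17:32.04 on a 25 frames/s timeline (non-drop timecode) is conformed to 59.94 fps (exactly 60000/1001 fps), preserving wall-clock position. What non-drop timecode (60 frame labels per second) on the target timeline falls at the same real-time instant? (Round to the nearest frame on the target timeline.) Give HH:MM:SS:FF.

Source frame index: (2×3600 + 17×60 + 32) × 25 + 4 = 206304.
Real time: 206304 / (25) = 206304/25 s.
Target frame: (206304/25) × (60000/1001) = 70732800/143 ≈ 494634.965 → 494635.
At 60 labels/s: frame 494635 → 02:17:23:55.

02:17:23:55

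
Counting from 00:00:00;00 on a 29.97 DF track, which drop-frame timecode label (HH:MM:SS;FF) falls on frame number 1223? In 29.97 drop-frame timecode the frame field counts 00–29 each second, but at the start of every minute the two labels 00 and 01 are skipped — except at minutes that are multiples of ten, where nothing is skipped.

Each 10-minute DF block holds 10 × 60 × 30 − 9 × 2 = 17982 frames. 1223 ÷ 17982 → 0 full blocks, remainder 1223.
Within the partial block the first minute is 1800 frames and each further minute 1798, so 0 further minute boundaries passed. Total skipped labels = 18 × 0 + 2 × 0 = 0.
Non-drop label index = 1223 + 0 = 1223; at 30 labels/s that is 00:00:40:23, i.e. DF 00:00:40;23.

00:00:40;23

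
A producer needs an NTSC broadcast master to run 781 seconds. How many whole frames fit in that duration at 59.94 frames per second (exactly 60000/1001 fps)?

Frames = 781 × 60000/1001 = 4260000/91 ≈ 46813.1868.
Complete frames: 46813.

46813 frames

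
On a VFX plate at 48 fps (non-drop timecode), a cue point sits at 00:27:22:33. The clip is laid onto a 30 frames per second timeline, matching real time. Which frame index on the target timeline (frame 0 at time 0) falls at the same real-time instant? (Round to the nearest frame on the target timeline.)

Source frame index: (0×3600 + 27×60 + 22) × 48 + 33 = 78849.
Real time: 78849 / (48) = 26283/16 s.
Target frame: (26283/16) × (30) = 394245/8 ≈ 49280.625 → 49281.

frame 49281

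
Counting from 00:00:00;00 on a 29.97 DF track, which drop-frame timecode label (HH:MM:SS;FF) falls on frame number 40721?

Each 10-minute DF block holds 10 × 60 × 30 − 9 × 2 = 17982 frames. 40721 ÷ 17982 → 2 full blocks, remainder 4757.
Within the partial block the first minute is 1800 frames and each further minute 1798, so 2 further minute boundaries passed. Total skipped labels = 18 × 2 + 2 × 2 = 40.
Non-drop label index = 40721 + 40 = 40761; at 30 labels/s that is 00:22:38:21, i.e. DF 00:22:38;21.

00:22:38;21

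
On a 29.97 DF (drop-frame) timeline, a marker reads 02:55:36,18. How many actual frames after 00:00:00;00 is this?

315782

As if non-drop at 30 labels/s: (2 × 3600 + 55 × 60 + 36) × 30 + 18 = 316098.
Minute boundaries passed: 175; those not divisible by 10: 175 − 17 = 158; dropped labels = 2 × 158 = 316.
Actual frame index = 316098 − 316 = 315782.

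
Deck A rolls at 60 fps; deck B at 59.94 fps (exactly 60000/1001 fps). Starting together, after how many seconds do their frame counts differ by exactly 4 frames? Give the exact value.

1001/15 seconds

The gap grows by |60000/1001 − 60| = 60/1001 frames per second.
Time for a 4-frame gap: 4 ÷ (60/1001) = 1001/15 s.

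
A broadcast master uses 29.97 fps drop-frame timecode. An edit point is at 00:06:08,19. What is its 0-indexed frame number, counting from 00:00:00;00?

As if non-drop at 30 labels/s: (0 × 3600 + 6 × 60 + 8) × 30 + 19 = 11059.
Minute boundaries passed: 6; those not divisible by 10: 6 − 0 = 6; dropped labels = 2 × 6 = 12.
Actual frame index = 11059 − 12 = 11047.

11047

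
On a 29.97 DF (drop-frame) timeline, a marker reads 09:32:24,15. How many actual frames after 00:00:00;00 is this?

Complete 10-minute blocks: 57, each 17982 frames → 1024974.
Remaining 2 whole minutes in the current block: 1800 + 1 × 1798 = 3598 frames.
Within the current minute: 24 × 30 + 15 − 2 = 733 (labels ;00/;01 skipped at this minute). Total = 1024974 + 3598 + 733 = 1029305.

1029305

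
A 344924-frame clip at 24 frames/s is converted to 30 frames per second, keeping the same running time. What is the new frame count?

431155 frames

Target frames = source frames × (target rate / source rate) = 344924 × (30)/(24) = 344924 × 5/4 = 431155.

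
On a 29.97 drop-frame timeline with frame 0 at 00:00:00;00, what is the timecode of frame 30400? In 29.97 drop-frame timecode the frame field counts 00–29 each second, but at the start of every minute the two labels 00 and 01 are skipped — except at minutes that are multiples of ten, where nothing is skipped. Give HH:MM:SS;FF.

00:16:54;10

Each 10-minute DF block holds 10 × 60 × 30 − 9 × 2 = 17982 frames. 30400 ÷ 17982 → 1 full block, remainder 12418.
Within the partial block the first minute is 1800 frames and each further minute 1798, so 6 further minute boundaries passed. Total skipped labels = 18 × 1 + 2 × 6 = 30.
Non-drop label index = 30400 + 30 = 30430; at 30 labels/s that is 00:16:54:10, i.e. DF 00:16:54;10.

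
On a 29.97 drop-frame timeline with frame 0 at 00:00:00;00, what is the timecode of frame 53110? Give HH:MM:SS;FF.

00:29:32;04

Ten DF minutes hold 17982 frames, so frame 53110 lies in block 2 (frames 35964–53945) with 17146 frames into that block.
The block's first minute is 1800 frames and the rest 1798 each; 17146 frames reaches minute 9, so 2 × 18 + 9 × 2 = 54 labels have been skipped so far.
Adding those back, label number 53110 + 54 = 53164 at 30 labels/s is 1772 s + 4 f = 0 h 29 min 32 s frame 4, i.e. 00:29:32;04.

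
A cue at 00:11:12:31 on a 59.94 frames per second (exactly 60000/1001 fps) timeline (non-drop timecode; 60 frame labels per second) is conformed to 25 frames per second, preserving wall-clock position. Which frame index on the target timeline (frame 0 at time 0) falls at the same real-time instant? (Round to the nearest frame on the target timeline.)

Source frame index: (0×3600 + 11×60 + 12) × 60 + 31 = 40351.
Real time: 40351 / (60000/1001) = 40391351/60000 s.
Target frame: (40391351/60000) × (25) = 40391351/2400 ≈ 16829.730 → 16830.

frame 16830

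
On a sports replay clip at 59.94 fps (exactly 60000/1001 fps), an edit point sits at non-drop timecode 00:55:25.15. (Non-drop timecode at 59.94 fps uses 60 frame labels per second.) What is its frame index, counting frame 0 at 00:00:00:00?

Total seconds to the label: (0 × 3600 + 55 × 60 + 25) = 3325.
Frame index = 3325 × 60 + 15 = 199515.

frame 199515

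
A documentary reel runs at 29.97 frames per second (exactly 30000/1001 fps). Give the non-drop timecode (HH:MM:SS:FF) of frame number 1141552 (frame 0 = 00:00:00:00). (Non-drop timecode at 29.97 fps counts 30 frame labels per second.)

1141552 ÷ 30 = 38051 full seconds, remainder 22 frames.
38051 s = 10 h 34 min 11 s.
Timecode: 10:34:11:22.

10:34:11:22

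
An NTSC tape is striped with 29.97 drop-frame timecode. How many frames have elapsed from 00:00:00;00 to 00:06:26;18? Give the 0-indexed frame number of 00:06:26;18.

As if non-drop at 30 labels/s: (0 × 3600 + 6 × 60 + 26) × 30 + 18 = 11598.
Minute boundaries passed: 6; those not divisible by 10: 6 − 0 = 6; dropped labels = 2 × 6 = 12.
Actual frame index = 11598 − 12 = 11586.

11586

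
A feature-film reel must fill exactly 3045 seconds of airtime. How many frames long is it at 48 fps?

Frames = 3045 × 48 = 146160.

146160 frames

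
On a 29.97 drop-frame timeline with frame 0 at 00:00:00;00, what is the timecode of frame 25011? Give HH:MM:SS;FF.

Ten DF minutes hold 17982 frames, so frame 25011 lies in block 1 (frames 17982–35963) with 7029 frames into that block.
The block's first minute is 1800 frames and the rest 1798 each; 7029 frames reaches minute 3, so 1 × 18 + 3 × 2 = 24 labels have been skipped so far.
Adding those back, label number 25011 + 24 = 25035 at 30 labels/s is 834 s + 15 f = 0 h 13 min 54 s frame 15, i.e. 00:13:54;15.

00:13:54;15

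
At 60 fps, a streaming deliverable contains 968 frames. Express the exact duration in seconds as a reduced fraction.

Running time = 968 ÷ (60) = 968 × 1/60 = 242/15 s.

242/15 seconds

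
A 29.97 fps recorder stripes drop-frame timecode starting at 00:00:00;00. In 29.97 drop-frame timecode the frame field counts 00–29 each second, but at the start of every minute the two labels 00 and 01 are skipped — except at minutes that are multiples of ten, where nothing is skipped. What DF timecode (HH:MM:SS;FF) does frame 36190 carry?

Each 10-minute DF block holds 10 × 60 × 30 − 9 × 2 = 17982 frames. 36190 ÷ 17982 → 2 full blocks, remainder 226.
Within the partial block the first minute is 1800 frames and each further minute 1798, so 0 further minute boundaries passed. Total skipped labels = 18 × 2 + 2 × 0 = 36.
Non-drop label index = 36190 + 36 = 36226; at 30 labels/s that is 00:20:07:16, i.e. DF 00:20:07;16.

00:20:07;16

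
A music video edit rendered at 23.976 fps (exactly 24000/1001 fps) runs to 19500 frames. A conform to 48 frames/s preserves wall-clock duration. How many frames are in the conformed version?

Target frames = source frames × (target rate / source rate) = 19500 × (48)/(24000/1001) = 19500 × 1001/500 = 39039.

39039 frames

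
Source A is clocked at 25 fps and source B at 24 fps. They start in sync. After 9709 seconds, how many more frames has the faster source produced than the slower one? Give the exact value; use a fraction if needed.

9709 frames

A emits 25 × 9709 = 242725 frames; B emits 24 × 9709 = 233016.
Difference = 9709 frames; B is behind A.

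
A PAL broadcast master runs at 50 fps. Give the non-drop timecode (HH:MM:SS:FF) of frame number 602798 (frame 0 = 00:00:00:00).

03:20:55:48

602798 ÷ 50 = 12055 full seconds, remainder 48 frames.
12055 s = 3 h 20 min 55 s.
Timecode: 03:20:55:48.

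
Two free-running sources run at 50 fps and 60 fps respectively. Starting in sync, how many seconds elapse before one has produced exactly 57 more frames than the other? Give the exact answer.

The gap grows by |60 − 50| = 10 frames per second.
Time for a 57-frame gap: 57 ÷ (10) = 5.7 s.

5.7 seconds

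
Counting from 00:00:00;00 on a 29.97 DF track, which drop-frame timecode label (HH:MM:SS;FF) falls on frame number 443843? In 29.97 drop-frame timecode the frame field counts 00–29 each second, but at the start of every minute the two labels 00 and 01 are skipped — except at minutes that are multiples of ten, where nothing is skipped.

04:06:49;17

Ten DF minutes hold 17982 frames, so frame 443843 lies in block 24 (frames 431568–449549) with 12275 frames into that block.
The block's first minute is 1800 frames and the rest 1798 each; 12275 frames reaches minute 6, so 24 × 18 + 6 × 2 = 444 labels have been skipped so far.
Adding those back, label number 443843 + 444 = 444287 at 30 labels/s is 14809 s + 17 f = 4 h 6 min 49 s frame 17, i.e. 04:06:49;17.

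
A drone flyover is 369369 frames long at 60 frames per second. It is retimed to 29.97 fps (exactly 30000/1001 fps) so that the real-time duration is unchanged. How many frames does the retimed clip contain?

184500 frames

Target frames = source frames × (target rate / source rate) = 369369 × (30000/1001)/(60) = 369369 × 500/1001 = 184500.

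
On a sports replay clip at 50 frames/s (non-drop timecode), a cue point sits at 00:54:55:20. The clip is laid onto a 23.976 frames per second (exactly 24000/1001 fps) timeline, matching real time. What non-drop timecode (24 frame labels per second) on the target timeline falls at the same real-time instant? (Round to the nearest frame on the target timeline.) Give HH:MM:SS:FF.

00:54:52:03

Source frame index: (0×3600 + 54×60 + 55) × 50 + 20 = 164770.
Real time: 164770 / (50) = 16477/5 s.
Target frame: (16477/5) × (24000/1001) = 79089600/1001 ≈ 79010.589 → 79011.
At 24 labels/s: frame 79011 → 00:54:52:03.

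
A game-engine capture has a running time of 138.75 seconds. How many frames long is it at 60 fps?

8325 frames

Frames = 138.75 × 60 = 8325.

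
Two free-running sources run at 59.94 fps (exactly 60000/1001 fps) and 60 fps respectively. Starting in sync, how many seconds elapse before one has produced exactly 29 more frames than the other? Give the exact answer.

The gap grows by |60 − 60000/1001| = 60/1001 frames per second.
Time for a 29-frame gap: 29 ÷ (60/1001) = 29029/60 s.

29029/60 seconds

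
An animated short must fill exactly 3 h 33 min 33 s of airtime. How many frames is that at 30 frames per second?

384390 frames

3 h 33 min 33 s = 12813 s.
Frames = 12813 × 30 = 384390.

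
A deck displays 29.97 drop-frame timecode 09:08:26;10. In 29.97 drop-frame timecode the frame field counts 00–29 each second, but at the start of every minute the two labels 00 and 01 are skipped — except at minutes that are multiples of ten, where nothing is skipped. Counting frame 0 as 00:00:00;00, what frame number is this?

986202

Complete 10-minute blocks: 54, each 17982 frames → 971028.
Remaining 8 whole minutes in the current block: 1800 + 7 × 1798 = 14386 frames.
Within the current minute: 26 × 30 + 10 − 2 = 788 (labels ;00/;01 skipped at this minute). Total = 971028 + 14386 + 788 = 986202.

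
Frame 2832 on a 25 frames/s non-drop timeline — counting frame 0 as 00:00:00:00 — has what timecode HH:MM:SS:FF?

2832 ÷ 25 = 113 full seconds, remainder 7 frames.
113 s = 0 h 1 min 53 s.
Timecode: 00:01:53:07.

00:01:53:07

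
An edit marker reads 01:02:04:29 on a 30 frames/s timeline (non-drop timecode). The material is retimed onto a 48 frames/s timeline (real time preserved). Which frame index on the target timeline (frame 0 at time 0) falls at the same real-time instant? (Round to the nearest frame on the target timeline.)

frame 178798

Source frame index: (1×3600 + 2×60 + 4) × 30 + 29 = 111749.
Real time: 111749 / (30) = 111749/30 s.
Target frame: (111749/30) × (48) = 893992/5 ≈ 178798.400 → 178798.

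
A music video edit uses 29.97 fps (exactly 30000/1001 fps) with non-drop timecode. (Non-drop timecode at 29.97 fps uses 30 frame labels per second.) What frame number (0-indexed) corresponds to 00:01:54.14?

frame 3434

Total seconds to the label: (0 × 3600 + 1 × 60 + 54) = 114.
Frame index = 114 × 30 + 14 = 3434.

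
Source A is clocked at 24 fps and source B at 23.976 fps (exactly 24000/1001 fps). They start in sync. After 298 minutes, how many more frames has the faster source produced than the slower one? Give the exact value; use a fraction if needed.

298 min = 17880 s.
A emits 24 × 17880 = 429120 frames; B emits 24000/1001 × 17880 = 429120000/1001.
Difference = 429120/1001 frames (≈ 428.6913); B is behind A.

429120/1001 frames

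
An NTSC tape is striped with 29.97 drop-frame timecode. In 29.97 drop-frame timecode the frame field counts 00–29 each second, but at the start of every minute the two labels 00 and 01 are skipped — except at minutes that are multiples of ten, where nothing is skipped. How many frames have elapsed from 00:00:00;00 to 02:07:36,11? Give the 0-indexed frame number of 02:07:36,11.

Complete 10-minute blocks: 12, each 17982 frames → 215784.
Remaining 7 whole minutes in the current block: 1800 + 6 × 1798 = 12588 frames.
Within the current minute: 36 × 30 + 11 − 2 = 1089 (labels ;00/;01 skipped at this minute). Total = 215784 + 12588 + 1089 = 229461.

229461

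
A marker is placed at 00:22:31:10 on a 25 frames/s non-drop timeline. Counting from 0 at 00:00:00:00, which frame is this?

33785

Total seconds to the label: (0 × 3600 + 22 × 60 + 31) = 1351.
Frame index = 1351 × 25 + 10 = 33785.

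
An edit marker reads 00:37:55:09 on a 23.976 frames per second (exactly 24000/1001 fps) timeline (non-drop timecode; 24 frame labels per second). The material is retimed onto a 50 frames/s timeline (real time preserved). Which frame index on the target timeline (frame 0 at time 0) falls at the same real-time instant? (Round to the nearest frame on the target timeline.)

frame 113883

Source frame index: (0×3600 + 37×60 + 55) × 24 + 9 = 54609.
Real time: 54609 / (24000/1001) = 18221203/8000 s.
Target frame: (18221203/8000) × (50) = 18221203/160 ≈ 113882.519 → 113883.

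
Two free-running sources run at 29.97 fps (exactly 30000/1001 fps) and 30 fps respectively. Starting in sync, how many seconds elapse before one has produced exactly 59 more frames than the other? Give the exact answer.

The gap grows by |30 − 30000/1001| = 30/1001 frames per second.
Time for a 59-frame gap: 59 ÷ (30/1001) = 59059/30 s.

59059/30 seconds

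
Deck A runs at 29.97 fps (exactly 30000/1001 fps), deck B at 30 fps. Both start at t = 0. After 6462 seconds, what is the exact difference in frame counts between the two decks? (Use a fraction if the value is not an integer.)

193860/1001 frames

A emits 30000/1001 × 6462 = 193860000/1001 frames; B emits 30 × 6462 = 193860.
Difference = 193860/1001 frames (≈ 193.6663); B is ahead of A.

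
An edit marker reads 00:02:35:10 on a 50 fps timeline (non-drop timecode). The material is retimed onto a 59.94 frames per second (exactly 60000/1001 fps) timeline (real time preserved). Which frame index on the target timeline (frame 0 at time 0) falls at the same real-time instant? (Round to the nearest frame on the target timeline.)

Source frame index: (0×3600 + 2×60 + 35) × 50 + 10 = 7760.
Real time: 7760 / (50) = 776/5 s.
Target frame: (776/5) × (60000/1001) = 9312000/1001 ≈ 9302.697 → 9303.

frame 9303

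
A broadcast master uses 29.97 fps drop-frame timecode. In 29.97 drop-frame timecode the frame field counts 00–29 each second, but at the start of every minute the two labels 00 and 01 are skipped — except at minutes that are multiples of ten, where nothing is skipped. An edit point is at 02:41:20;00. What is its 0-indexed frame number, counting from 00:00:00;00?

Complete 10-minute blocks: 16, each 17982 frames → 287712.
Remaining 1 whole minute in the current block: 1800 + 0 × 1798 = 1800 frames.
Within the current minute: 20 × 30 + 0 − 2 = 598 (labels ;00/;01 skipped at this minute). Total = 287712 + 1800 + 598 = 290110.

290110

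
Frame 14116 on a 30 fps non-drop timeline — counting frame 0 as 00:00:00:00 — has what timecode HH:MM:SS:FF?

00:07:50:16

14116 ÷ 30 = 470 full seconds, remainder 16 frames.
470 s = 0 h 7 min 50 s.
Timecode: 00:07:50:16.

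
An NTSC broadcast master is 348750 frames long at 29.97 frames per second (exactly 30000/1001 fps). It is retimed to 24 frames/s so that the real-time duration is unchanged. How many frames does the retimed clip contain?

Target frames = source frames × (target rate / source rate) = 348750 × (24)/(30000/1001) = 348750 × 1001/1250 = 279279.

279279 frames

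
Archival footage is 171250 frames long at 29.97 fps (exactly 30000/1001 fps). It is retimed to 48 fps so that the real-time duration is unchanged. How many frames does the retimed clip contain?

Target frames = source frames × (target rate / source rate) = 171250 × (48)/(30000/1001) = 171250 × 1001/625 = 274274.

274274 frames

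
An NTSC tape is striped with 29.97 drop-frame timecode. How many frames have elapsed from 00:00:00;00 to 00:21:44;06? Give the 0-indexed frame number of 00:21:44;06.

Complete 10-minute blocks: 2, each 17982 frames → 35964.
Remaining 1 whole minute in the current block: 1800 + 0 × 1798 = 1800 frames.
Within the current minute: 44 × 30 + 6 − 2 = 1324 (labels ;00/;01 skipped at this minute). Total = 35964 + 1800 + 1324 = 39088.

39088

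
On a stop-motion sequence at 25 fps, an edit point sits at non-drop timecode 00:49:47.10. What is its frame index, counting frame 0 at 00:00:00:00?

Total seconds to the label: (0 × 3600 + 49 × 60 + 47) = 2987.
Frame index = 2987 × 25 + 10 = 74685.

frame 74685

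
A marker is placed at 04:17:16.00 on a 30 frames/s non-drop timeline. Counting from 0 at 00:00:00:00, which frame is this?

Total seconds to the label: (4 × 3600 + 17 × 60 + 16) = 15436.
Frame index = 15436 × 30 + 0 = 463080.

frame 463080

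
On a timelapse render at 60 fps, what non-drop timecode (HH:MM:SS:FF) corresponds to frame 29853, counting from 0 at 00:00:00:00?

29853 ÷ 60 = 497 full seconds, remainder 33 frames.
497 s = 0 h 8 min 17 s.
Timecode: 00:08:17:33.

00:08:17:33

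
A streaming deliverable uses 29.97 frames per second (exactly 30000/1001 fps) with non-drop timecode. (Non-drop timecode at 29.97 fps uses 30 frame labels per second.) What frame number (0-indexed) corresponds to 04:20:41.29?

Total seconds to the label: (4 × 3600 + 20 × 60 + 41) = 15641.
Frame index = 15641 × 30 + 29 = 469259.

469259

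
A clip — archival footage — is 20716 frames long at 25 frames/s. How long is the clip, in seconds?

828.64 seconds

Running time = 20716 / (25) = 828.64 s.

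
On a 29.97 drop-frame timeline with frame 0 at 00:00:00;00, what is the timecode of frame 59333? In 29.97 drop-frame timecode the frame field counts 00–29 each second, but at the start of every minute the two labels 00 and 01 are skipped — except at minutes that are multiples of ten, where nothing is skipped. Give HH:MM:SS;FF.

Each 10-minute DF block holds 10 × 60 × 30 − 9 × 2 = 17982 frames. 59333 ÷ 17982 → 3 full blocks, remainder 5387.
Within the partial block the first minute is 1800 frames and each further minute 1798, so 2 further minute boundaries passed. Total skipped labels = 18 × 3 + 2 × 2 = 58.
Non-drop label index = 59333 + 58 = 59391; at 30 labels/s that is 00:32:59:21, i.e. DF 00:32:59;21.

00:32:59;21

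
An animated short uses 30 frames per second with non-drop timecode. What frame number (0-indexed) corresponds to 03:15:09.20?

Total seconds to the label: (3 × 3600 + 15 × 60 + 9) = 11709.
Frame index = 11709 × 30 + 20 = 351290.

frame 351290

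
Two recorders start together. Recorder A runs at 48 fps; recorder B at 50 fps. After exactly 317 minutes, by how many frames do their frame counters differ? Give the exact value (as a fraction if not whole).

317 min = 19020 s.
A emits 48 × 19020 = 912960 frames; B emits 50 × 19020 = 951000.
Difference = 38040 frames; B is ahead of A.

38040 frames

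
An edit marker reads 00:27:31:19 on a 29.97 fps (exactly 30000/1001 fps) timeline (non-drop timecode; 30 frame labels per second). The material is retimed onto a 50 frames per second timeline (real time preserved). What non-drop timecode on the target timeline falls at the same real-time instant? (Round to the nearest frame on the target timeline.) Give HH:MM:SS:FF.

Source frame index: (0×3600 + 27×60 + 31) × 30 + 19 = 49549.
Real time: 49549 / (30000/1001) = 49598549/30000 s.
Target frame: (49598549/30000) × (50) = 49598549/600 ≈ 82664.248 → 82664.
At 50 labels/s: frame 82664 → 00:27:33:14.

00:27:33:14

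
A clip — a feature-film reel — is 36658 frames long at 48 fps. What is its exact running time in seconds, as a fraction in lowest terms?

18329/24 seconds

Running time = 36658 ÷ (48) = 36658 × 1/48 = 18329/24 s.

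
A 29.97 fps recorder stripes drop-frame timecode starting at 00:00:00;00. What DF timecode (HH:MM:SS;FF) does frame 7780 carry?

Ten DF minutes hold 17982 frames, so frame 7780 lies in block 0 (frames 0–17981) with 7780 frames into that block.
The block's first minute is 1800 frames and the rest 1798 each; 7780 frames reaches minute 4, so 0 × 18 + 4 × 2 = 8 labels have been skipped so far.
Adding those back, label number 7780 + 8 = 7788 at 30 labels/s is 259 s + 18 f = 0 h 4 min 19 s frame 18, i.e. 00:04:19;18.

00:04:19;18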